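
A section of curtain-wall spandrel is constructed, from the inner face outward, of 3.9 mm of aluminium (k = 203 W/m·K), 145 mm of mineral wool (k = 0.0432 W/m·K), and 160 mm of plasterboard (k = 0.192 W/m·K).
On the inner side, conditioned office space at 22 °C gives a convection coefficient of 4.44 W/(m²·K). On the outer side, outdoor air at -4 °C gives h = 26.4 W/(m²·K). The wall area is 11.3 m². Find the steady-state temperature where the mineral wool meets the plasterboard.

T ≈ 1.09 °C

Series thermal resistances:
R_inner film = 1/(h_i·A) = 1/(4.44×11.3) = 0.01993 K/W
R_aluminium = L/(kA) = 0.0039/(203×11.3) = 1.7×10^-6 K/W
R_mineral wool = L/(kA) = 0.145/(0.0432×11.3) = 0.297 K/W
R_plasterboard = L/(kA) = 0.16/(0.192×11.3) = 0.07375 K/W
R_outer film = 1/(h_o·A) = 1/(26.4×11.3) = 0.003352 K/W
R_total = 0.3941 K/W;  Q = ΔT/R_total = 26/0.3941 = 65.98 W
T_interface = T_inner − Q·ΣR(inner→interface) = 22 − 66×0.317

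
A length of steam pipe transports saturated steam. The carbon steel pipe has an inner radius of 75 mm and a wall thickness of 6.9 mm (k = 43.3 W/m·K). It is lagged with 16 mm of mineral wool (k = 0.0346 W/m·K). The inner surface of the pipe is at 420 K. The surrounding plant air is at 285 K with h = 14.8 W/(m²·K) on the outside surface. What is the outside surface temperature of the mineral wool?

T ≈ 301 K

Per-layer cylindrical resistances, series-summed:
R_carbon steel pipe wall = ln(81.9/75)/(2π×43.3×1) = 3.235×10^-4 K/W
R_mineral wool = ln(97.9/81.9)/(2π×0.0346×1) = 0.8208 K/W
R_outer film = 1/(h_o·2πr_oL) = 1/(14.8×2π×0.0979×1) = 0.1098 K/W
R_total = 0.931 K/W
Q = ΔT/R_total = 135/0.931
Q = 145 W/m
T_interface = T_inner − Q·ΣR(inner→interface) = 420 − 145×0.8212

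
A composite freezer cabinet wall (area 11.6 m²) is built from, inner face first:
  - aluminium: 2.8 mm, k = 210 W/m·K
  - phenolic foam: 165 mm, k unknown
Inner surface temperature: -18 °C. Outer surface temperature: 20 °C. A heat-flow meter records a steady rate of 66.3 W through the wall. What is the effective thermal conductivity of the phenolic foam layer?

Series thermal resistances:
R_aluminium = L/(kA) = 0.0028/(210×11.6) = 1.149×10^-6 K/W
Sum of known resistances R_other = 1.149×10^-6 K/W
Total R = ΔT/Q = 38/66.3 = 0.5732 K/W
R_phenolic foam = R_total − R_other = 0.5732 K/W
k = L/(R·A) = 0.165/(0.5732×11.6)

k ≈ 0.0248 W/(m·K)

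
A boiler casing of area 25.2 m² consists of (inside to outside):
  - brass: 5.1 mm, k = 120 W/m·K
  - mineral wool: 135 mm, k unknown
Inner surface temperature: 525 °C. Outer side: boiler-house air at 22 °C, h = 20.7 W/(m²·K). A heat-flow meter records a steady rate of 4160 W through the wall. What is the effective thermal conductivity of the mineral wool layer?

Treating each layer as a thermal resistance in series:
R_brass = L/(kA) = 0.0051/(120×25.2) = 1.687×10^-6 K/W
R_outer film = 1/(h_o·A) = 1/(20.7×25.2) = 0.001917 K/W
Sum of known resistances R_other = 0.001919 K/W
Total R = ΔT/Q = 503/4160 = 0.1209 K/W
R_mineral wool = R_total − R_other = 0.119 K/W
k = L/(R·A) = 0.135/(0.119×25.2)

k ≈ 0.045 W/(m·K)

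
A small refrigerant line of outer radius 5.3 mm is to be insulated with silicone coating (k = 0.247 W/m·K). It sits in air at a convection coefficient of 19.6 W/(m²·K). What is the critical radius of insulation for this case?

For a cylinder r_cr = k/h = 0.247/19.6
r_cr = 12.6 mm; since the bare radius (5.3 mm) is below r_cr, adding a thin layer of insulation will *increase* heat loss.

r_cr ≈ 12.6 mm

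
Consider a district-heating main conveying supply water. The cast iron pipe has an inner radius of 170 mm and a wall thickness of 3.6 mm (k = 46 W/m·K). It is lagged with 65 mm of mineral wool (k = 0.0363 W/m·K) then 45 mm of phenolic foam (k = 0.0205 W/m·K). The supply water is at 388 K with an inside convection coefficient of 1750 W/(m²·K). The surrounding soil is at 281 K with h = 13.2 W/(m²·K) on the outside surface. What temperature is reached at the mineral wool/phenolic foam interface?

For a radial system each layer contributes R = ln(r_out/r_in)/(2πkL); films add R = 1/(hA).
R_inner film = 1/(h_i·2πr₁L) = 1/(1750×2π×0.17×1) = 5.35×10^-4 K/W
R_cast iron pipe wall = ln(173.6/170)/(2π×46×1) = 7.25×10^-5 K/W
R_mineral wool = ln(238.6/173.6)/(2π×0.0363×1) = 1.394 K/W
R_phenolic foam = ln(283.6/238.6)/(2π×0.0205×1) = 1.341 K/W
R_outer film = 1/(h_o·2πr_oL) = 1/(13.2×2π×0.2836×1) = 0.04251 K/W
R_total = 2.779 K/W
Q = ΔT/R_total = 107/2.779
Q = 38.5 W/m
T_interface = T_inner − Q·ΣR(inner→interface) = 388 − 38.5×1.395

T ≈ 334 K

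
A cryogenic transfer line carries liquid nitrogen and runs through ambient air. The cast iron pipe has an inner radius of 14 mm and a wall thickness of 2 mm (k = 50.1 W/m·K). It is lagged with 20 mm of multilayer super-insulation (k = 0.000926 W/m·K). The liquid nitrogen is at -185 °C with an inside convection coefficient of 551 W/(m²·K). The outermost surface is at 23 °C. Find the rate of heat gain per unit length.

q′ ≈ 1.49 W/m

Radial resistances (cylindrical: R_cond = ln(r_o/r_i)/(2πkL), R_conv = 1/(h·2πrL)):
R_inner film = 1/(h_i·2πr₁L) = 1/(551×2π×0.014×1) = 0.02063 K/W
R_cast iron pipe wall = ln(16/14)/(2π×50.1×1) = 4.242×10^-4 K/W
R_multilayer super-insulation = ln(36/16)/(2π×0.000926×1) = 139.4 K/W
R_total = 139.4 K/W
Q = ΔT/R_total = 208/139.4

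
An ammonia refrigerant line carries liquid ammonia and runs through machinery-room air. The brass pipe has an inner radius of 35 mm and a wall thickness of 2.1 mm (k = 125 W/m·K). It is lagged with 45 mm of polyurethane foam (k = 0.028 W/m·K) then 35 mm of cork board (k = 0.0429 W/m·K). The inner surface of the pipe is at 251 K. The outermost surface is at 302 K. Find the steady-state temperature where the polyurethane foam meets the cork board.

Treating each annulus and film as a series resistance:
R_brass pipe wall = ln(37.1/35)/(2π×125×1) = 7.419×10^-5 K/W
R_polyurethane foam = ln(82.1/37.1)/(2π×0.028×1) = 4.515 K/W
R_cork board = ln(117.1/82.1)/(2π×0.0429×1) = 1.317 K/W
R_total = 5.832 K/W
Q = ΔT/R_total = 51/5.832
Q = 8.74 W/m
T_interface = T_inner + Q·ΣR(inner→interface) = 251 + 8.74×4.515

T ≈ 290 K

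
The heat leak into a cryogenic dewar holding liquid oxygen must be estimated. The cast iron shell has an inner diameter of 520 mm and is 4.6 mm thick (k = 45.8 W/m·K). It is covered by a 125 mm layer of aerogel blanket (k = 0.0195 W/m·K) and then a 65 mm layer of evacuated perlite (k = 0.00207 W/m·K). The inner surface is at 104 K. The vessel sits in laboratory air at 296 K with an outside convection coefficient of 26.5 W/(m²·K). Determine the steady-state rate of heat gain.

Q ≈ 10.1 W

For a spherical shell R = (1/r₁ − 1/r₂)/(4πk); film R = 1/(h·4πr²). In series:
R_cast iron shell = (1/0.26 − 1/0.2646)/(4π×45.8) = 1.162×10^-4 K/W
R_aerogel blanket = (1/0.2646 − 1/0.3896)/(4π×0.0195) = 4.948 K/W
R_evacuated perlite = (1/0.3896 − 1/0.4546)/(4π×0.00207) = 14.11 K/W
R_outer film = 1/(h·4πr_o²) = 1/(26.5×4π×0.4546²) = 0.01453 K/W
R_total = 19.07 K/W
Q = ΔT/R_total = 192/19.07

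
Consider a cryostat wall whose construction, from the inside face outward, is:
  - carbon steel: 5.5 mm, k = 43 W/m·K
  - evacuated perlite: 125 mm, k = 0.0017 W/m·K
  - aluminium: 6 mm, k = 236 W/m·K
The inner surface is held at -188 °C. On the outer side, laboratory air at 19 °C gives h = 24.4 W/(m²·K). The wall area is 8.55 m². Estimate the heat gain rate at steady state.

Q ≈ 24.1 W

Series thermal resistances:
R_carbon steel = L/(kA) = 0.0055/(43×8.55) = 1.496×10^-5 K/W
R_evacuated perlite = L/(kA) = 0.125/(0.0017×8.55) = 8.6 K/W
R_aluminium = L/(kA) = 0.006/(236×8.55) = 2.974×10^-6 K/W
R_outer film = 1/(h_o·A) = 1/(24.4×8.55) = 0.004793 K/W
R_total = 8.605 K/W
Q = ΔT / R_total = 207 / 8.605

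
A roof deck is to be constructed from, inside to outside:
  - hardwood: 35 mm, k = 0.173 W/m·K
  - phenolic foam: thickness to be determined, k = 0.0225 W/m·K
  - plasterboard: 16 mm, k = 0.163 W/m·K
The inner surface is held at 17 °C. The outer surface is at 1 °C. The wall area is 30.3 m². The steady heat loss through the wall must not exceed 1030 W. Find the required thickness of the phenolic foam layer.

L ≈ 3.83 mm

Treating each layer as a thermal resistance in series:
R_hardwood = L/(kA) = 0.035/(0.173×30.3) = 0.006677 K/W
R_plasterboard = L/(kA) = 0.016/(0.163×30.3) = 0.00324 K/W
Sum of the known resistances R_other = 0.009917 K/W
Required total resistance R_tot = ΔT/Q_allow = 16/1030 = 0.01553 K/W
R_phenolic foam = R_tot − R_other = 0.005617 K/W
L = R·k·A = 0.005617×0.0225×30.3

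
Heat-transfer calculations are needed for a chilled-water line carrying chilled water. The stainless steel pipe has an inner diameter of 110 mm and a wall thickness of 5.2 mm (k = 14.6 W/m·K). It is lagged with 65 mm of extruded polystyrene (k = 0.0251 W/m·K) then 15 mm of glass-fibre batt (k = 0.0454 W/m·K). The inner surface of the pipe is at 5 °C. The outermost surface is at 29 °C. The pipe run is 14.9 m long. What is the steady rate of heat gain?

Q ≈ 70.9 W

Per-layer cylindrical resistances, series-summed:
R_stainless steel pipe wall = ln(60.2/55)/(2π×14.6×14.9) = 6.609×10^-5 K/W
R_extruded polystyrene = ln(125.2/60.2)/(2π×0.0251×14.9) = 0.3116 K/W
R_glass-fibre batt = ln(140.2/125.2)/(2π×0.0454×14.9) = 0.02662 K/W
R_total = 0.3383 K/W
Q = ΔT/R_total = 24/0.3383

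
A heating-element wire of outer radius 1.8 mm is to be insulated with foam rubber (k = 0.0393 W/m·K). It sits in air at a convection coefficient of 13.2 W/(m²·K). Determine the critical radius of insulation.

For a cylinder r_cr = k/h = 0.0393/13.2
r_cr = 2.98 mm; since the bare radius (1.8 mm) is below r_cr, adding a thin layer of insulation will *increase* heat loss.

r_cr ≈ 2.98 mm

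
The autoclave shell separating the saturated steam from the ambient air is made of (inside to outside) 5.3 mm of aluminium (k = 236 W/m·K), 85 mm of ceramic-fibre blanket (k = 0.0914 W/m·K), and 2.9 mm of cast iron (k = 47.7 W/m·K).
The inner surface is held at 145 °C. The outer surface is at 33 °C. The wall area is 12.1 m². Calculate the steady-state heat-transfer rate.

Q ≈ 1460 W

Thermal resistances in series:
R_aluminium = L/(kA) = 0.0053/(236×12.1) = 1.856×10^-6 K/W
R_ceramic-fibre blanket = L/(kA) = 0.085/(0.0914×12.1) = 0.07686 K/W
R_cast iron = L/(kA) = 0.0029/(47.7×12.1) = 5.025×10^-6 K/W
R_total = 0.07686 K/W
Q = ΔT / R_total = 112 / 0.07686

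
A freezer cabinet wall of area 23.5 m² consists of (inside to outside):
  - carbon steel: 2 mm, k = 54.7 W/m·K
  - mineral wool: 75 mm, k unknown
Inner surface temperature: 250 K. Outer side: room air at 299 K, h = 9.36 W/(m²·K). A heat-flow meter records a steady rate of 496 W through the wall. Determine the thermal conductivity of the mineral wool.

Using the resistance-network approach (series):
R_carbon steel = L/(kA) = 0.002/(54.7×23.5) = 1.556×10^-6 K/W
R_outer film = 1/(h_o·A) = 1/(9.36×23.5) = 0.004546 K/W
Sum of known resistances R_other = 0.004548 K/W
Total R = ΔT/Q = 49/496 = 0.09879 K/W
R_mineral wool = R_total − R_other = 0.09424 K/W
k = L/(R·A) = 0.075/(0.09424×23.5)

k ≈ 0.0339 W/(m·K)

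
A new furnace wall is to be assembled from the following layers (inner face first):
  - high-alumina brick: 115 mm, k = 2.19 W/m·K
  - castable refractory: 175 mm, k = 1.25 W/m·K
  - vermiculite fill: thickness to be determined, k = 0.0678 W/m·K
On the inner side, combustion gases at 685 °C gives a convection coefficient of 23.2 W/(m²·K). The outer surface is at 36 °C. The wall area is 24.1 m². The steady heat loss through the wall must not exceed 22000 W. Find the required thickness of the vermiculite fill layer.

L ≈ 32.2 mm

Model the wall as resistances in series:
R_inner film = 1/(h_i·A) = 1/(23.2×24.1) = 0.001789 K/W
R_high-alumina brick = L/(kA) = 0.115/(2.19×24.1) = 0.002179 K/W
R_castable refractory = L/(kA) = 0.175/(1.25×24.1) = 0.005809 K/W
Sum of the known resistances R_other = 0.009777 K/W
Required total resistance R_tot = ΔT/Q_allow = 649/22000 = 0.0295 K/W
R_vermiculite fill = R_tot − R_other = 0.01972 K/W
L = R·k·A = 0.01972×0.0678×24.1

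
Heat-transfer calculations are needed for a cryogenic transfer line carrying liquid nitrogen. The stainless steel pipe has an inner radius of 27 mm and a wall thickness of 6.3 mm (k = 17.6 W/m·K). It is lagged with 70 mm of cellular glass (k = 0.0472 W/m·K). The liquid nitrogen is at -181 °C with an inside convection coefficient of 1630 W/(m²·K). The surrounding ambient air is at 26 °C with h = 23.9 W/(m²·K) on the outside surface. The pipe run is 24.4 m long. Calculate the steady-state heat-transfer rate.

Q ≈ 1300 W

Per-layer cylindrical resistances, series-summed:
R_inner film = 1/(h_i·2πr₁L) = 1/(1630×2π×0.027×24.4) = 1.482×10^-4 K/W
R_stainless steel pipe wall = ln(33.3/27)/(2π×17.6×24.4) = 7.772×10^-5 K/W
R_cellular glass = ln(103.3/33.3)/(2π×0.0472×24.4) = 0.1564 K/W
R_outer film = 1/(h_o·2πr_oL) = 1/(23.9×2π×0.1033×24.4) = 0.002642 K/W
R_total = 0.1593 K/W
Q = ΔT/R_total = 207/0.1593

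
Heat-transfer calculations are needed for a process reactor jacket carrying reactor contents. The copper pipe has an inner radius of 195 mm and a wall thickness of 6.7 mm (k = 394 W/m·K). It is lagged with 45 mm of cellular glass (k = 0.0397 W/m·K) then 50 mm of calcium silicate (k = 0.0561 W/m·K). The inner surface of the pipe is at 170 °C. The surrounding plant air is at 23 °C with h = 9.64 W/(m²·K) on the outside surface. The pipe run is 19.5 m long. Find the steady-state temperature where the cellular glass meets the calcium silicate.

Cylindrical conduction, so R = ln(r₂/r₁)/(2πkL) per layer, in series:
R_copper pipe wall = ln(201.7/195)/(2π×394×19.5) = 6.998×10^-7 K/W
R_cellular glass = ln(246.7/201.7)/(2π×0.0397×19.5) = 0.0414 K/W
R_calcium silicate = ln(296.7/246.7)/(2π×0.0561×19.5) = 0.02685 K/W
R_outer film = 1/(h_o·2πr_oL) = 1/(9.64×2π×0.2967×19.5) = 0.002854 K/W
R_total = 0.07111 K/W
Q = ΔT/R_total = 147/0.07111
Q = 2070 W
T_interface = T_inner − Q·ΣR(inner→interface) = 170 − 2070×0.0414

T ≈ 84.4 °C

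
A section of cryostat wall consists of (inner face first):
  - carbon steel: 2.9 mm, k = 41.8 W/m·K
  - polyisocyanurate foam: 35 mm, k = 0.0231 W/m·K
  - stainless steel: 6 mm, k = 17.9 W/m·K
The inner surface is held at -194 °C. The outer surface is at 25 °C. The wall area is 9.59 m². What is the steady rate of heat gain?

Q ≈ 1390 W

Series thermal resistances:
R_carbon steel = L/(kA) = 0.0029/(41.8×9.59) = 7.234×10^-6 K/W
R_polyisocyanurate foam = L/(kA) = 0.035/(0.0231×9.59) = 0.158 K/W
R_stainless steel = L/(kA) = 0.006/(17.9×9.59) = 3.495×10^-5 K/W
R_total = 0.158 K/W
Q = ΔT / R_total = 219 / 0.158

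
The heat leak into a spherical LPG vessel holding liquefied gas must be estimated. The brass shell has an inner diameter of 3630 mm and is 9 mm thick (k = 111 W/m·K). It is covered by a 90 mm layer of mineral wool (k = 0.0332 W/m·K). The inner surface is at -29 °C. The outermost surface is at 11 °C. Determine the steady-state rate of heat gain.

Radial (spherical) resistances in series:
R_brass shell = (1/1.815 − 1/1.824)/(4π×111) = 1.949×10^-6 K/W
R_mineral wool = (1/1.824 − 1/1.914)/(4π×0.0332) = 0.06179 K/W
R_total = 0.06179 K/W
Q = ΔT/R_total = 40/0.06179

Q ≈ 647 W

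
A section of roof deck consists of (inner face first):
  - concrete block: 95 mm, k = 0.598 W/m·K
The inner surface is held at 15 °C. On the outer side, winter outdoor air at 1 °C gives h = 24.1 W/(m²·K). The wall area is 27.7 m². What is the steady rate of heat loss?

Using the resistance-network approach (series):
R_concrete block = L/(kA) = 0.095/(0.598×27.7) = 0.005735 K/W
R_outer film = 1/(h_o·A) = 1/(24.1×27.7) = 0.001498 K/W
R_total = 0.007233 K/W
Q = ΔT / R_total = 14 / 0.007233

Q ≈ 1940 W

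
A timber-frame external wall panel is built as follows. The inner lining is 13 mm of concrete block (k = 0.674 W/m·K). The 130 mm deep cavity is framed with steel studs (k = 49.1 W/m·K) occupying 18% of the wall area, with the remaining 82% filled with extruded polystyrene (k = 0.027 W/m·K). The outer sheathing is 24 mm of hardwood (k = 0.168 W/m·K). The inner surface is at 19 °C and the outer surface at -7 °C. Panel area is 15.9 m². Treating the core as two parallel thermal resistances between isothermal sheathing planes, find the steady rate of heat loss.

Sheathing layers in series; stud and cavity paths in parallel between them.
R_inner = 0.013/(0.674×15.9) = 0.001213 K/W
R_stud  = 0.13/(49.1×0.18×15.9) = 9.251×10^-4 K/W
R_cav   = 0.13/(0.027×0.82×15.9) = 0.3693 K/W
1/R_core = 1/R_stud + 1/R_cav → R_core = 9.228×10^-4 K/W
R_outer = 0.024/(0.168×15.9) = 0.008985 K/W
R_total = 0.01112 K/W
Q = ΔT/R_total = 26/0.01112

Q ≈ 2340 W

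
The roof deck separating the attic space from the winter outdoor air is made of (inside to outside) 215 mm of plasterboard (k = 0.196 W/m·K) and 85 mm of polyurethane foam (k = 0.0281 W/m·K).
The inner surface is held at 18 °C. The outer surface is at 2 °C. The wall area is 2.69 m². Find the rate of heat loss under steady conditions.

Thermal resistances in series:
R_plasterboard = L/(kA) = 0.215/(0.196×2.69) = 0.4078 K/W
R_polyurethane foam = L/(kA) = 0.085/(0.0281×2.69) = 1.125 K/W
R_total = 1.532 K/W
Q = ΔT / R_total = 16 / 1.532

Q ≈ 10.4 W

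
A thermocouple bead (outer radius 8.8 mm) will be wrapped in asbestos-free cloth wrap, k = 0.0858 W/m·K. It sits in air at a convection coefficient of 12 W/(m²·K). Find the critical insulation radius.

r_cr ≈ 14.3 mm

For a sphere r_cr = 2k/h = 2×0.0858/12
r_cr = 14.3 mm; since the bare radius (8.8 mm) is below r_cr, adding a thin layer of insulation will *increase* heat loss.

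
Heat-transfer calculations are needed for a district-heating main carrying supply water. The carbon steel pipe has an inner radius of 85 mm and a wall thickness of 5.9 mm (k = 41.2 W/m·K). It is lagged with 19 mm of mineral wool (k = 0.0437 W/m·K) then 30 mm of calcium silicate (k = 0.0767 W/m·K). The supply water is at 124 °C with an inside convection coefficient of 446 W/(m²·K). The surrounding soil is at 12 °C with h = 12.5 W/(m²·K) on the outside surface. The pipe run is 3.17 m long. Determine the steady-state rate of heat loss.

Cylindrical conduction, so R = ln(r₂/r₁)/(2πkL) per layer, in series:
R_inner film = 1/(h_i·2πr₁L) = 1/(446×2π×0.085×3.17) = 0.001324 K/W
R_carbon steel pipe wall = ln(90.9/85)/(2π×41.2×3.17) = 8.178×10^-5 K/W
R_mineral wool = ln(109.9/90.9)/(2π×0.0437×3.17) = 0.2181 K/W
R_calcium silicate = ln(139.9/109.9)/(2π×0.0767×3.17) = 0.158 K/W
R_outer film = 1/(h_o·2πr_oL) = 1/(12.5×2π×0.1399×3.17) = 0.02871 K/W
R_total = 0.4062 K/W
Q = ΔT/R_total = 112/0.4062

Q ≈ 276 W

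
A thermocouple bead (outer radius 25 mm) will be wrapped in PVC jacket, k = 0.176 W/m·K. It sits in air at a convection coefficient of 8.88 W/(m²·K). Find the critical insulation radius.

r_cr ≈ 39.6 mm

For a sphere r_cr = 2k/h = 2×0.176/8.88
r_cr = 39.6 mm; since the bare radius (25 mm) is below r_cr, adding a thin layer of insulation will *increase* heat loss.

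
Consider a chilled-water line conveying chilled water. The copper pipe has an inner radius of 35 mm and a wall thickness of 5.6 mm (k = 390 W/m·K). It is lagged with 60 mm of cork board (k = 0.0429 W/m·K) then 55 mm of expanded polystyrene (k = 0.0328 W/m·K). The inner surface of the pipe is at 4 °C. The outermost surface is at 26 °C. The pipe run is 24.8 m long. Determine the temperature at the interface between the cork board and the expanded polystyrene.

T ≈ 17.5 °C

Treating each annulus and film as a series resistance:
R_copper pipe wall = ln(40.6/35)/(2π×390×24.8) = 2.442×10^-6 K/W
R_cork board = ln(100.6/40.6)/(2π×0.0429×24.8) = 0.1357 K/W
R_expanded polystyrene = ln(155.6/100.6)/(2π×0.0328×24.8) = 0.08533 K/W
R_total = 0.2211 K/W
Q = ΔT/R_total = 22/0.2211
Q = 99.5 W
T_interface = T_inner + Q·ΣR(inner→interface) = 4 + 99.5×0.1357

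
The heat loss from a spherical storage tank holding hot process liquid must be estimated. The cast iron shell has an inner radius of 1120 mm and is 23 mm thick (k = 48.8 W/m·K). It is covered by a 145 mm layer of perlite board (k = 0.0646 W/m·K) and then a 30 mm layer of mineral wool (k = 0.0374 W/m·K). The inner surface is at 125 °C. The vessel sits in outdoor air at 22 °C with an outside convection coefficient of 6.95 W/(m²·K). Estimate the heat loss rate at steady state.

Q ≈ 622 W

Spherical conduction: R = (1/r_in − 1/r_out)/(4πk) per layer; series-sum.
R_cast iron shell = (1/1.12 − 1/1.143)/(4π×48.8) = 2.93×10^-5 K/W
R_perlite board = (1/1.143 − 1/1.288)/(4π×0.0646) = 0.1213 K/W
R_mineral wool = (1/1.288 − 1/1.318)/(4π×0.0374) = 0.0376 K/W
R_outer film = 1/(h·4πr_o²) = 1/(6.95×4π×1.318²) = 0.006591 K/W
R_total = 0.1656 K/W
Q = ΔT/R_total = 103/0.1656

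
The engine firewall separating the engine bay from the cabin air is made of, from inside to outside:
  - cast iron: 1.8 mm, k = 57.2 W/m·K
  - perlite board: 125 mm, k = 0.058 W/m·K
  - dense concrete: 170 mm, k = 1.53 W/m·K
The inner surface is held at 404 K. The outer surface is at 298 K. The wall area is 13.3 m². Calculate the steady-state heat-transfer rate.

Thermal resistances in series:
R_cast iron = L/(kA) = 0.0018/(57.2×13.3) = 2.366×10^-6 K/W
R_perlite board = L/(kA) = 0.125/(0.058×13.3) = 0.162 K/W
R_dense concrete = L/(kA) = 0.17/(1.53×13.3) = 0.008354 K/W
R_total = 0.1704 K/W
Q = ΔT / R_total = 106 / 0.1704

Q ≈ 622 W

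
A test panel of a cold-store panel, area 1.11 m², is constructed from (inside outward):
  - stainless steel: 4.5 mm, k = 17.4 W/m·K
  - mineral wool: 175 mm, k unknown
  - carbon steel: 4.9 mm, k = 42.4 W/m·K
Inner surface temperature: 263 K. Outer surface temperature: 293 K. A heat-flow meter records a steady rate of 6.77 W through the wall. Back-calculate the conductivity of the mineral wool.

Model the wall as resistances in series:
R_stainless steel = L/(kA) = 0.0045/(17.4×1.11) = 2.33×10^-4 K/W
R_carbon steel = L/(kA) = 0.0049/(42.4×1.11) = 1.041×10^-4 K/W
Sum of known resistances R_other = 3.371×10^-4 K/W
Total R = ΔT/Q = 30/6.77 = 4.431 K/W
R_mineral wool = R_total − R_other = 4.431 K/W
k = L/(R·A) = 0.175/(4.431×1.11)

k ≈ 0.0356 W/(m·K)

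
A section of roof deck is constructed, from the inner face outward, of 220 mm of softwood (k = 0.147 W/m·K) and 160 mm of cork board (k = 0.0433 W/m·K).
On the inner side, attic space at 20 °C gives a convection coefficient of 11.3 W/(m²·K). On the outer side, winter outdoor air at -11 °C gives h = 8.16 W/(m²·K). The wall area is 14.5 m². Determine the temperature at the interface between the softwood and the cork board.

T ≈ 10.9 °C

Treating each layer as a thermal resistance in series:
R_inner film = 1/(h_i·A) = 1/(11.3×14.5) = 0.006103 K/W
R_softwood = L/(kA) = 0.22/(0.147×14.5) = 0.1032 K/W
R_cork board = L/(kA) = 0.16/(0.0433×14.5) = 0.2548 K/W
R_outer film = 1/(h_o·A) = 1/(8.16×14.5) = 0.008452 K/W
R_total = 0.3726 K/W;  Q = ΔT/R_total = 31/0.3726 = 83.2 W
T_interface = T_inner − Q·ΣR(inner→interface) = 20 − 83.2×0.1093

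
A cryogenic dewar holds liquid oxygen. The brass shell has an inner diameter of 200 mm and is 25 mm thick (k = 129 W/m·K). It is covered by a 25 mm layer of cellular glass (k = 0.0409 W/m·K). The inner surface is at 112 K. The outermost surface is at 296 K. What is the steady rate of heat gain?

Q ≈ 70.9 W

Radial (spherical) resistances in series:
R_brass shell = (1/0.1 − 1/0.125)/(4π×129) = 0.001234 K/W
R_cellular glass = (1/0.125 − 1/0.15)/(4π×0.0409) = 2.594 K/W
R_total = 2.595 K/W
Q = ΔT/R_total = 184/2.595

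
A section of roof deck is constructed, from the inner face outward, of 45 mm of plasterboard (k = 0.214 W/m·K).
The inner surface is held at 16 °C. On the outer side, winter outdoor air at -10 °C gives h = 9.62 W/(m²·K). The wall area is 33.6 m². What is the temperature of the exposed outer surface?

T ≈ -1.4 °C

Using the resistance-network approach (series):
R_plasterboard = L/(kA) = 0.045/(0.214×33.6) = 0.006258 K/W
R_outer film = 1/(h_o·A) = 1/(9.62×33.6) = 0.003094 K/W
R_total = 0.009352 K/W;  Q = ΔT/R_total = 26/0.009352 = 2780 W
T_interface = T_inner − Q·ΣR(inner→interface) = 16 − 2780×0.006258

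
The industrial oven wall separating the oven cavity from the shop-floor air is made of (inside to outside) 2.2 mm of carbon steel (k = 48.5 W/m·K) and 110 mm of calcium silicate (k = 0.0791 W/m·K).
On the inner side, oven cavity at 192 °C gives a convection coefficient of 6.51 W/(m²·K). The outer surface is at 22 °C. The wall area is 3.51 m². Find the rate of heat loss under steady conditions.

Treating each layer as a thermal resistance in series:
R_inner film = 1/(h_i·A) = 1/(6.51×3.51) = 0.04376 K/W
R_carbon steel = L/(kA) = 0.0022/(48.5×3.51) = 1.292×10^-5 K/W
R_calcium silicate = L/(kA) = 0.11/(0.0791×3.51) = 0.3962 K/W
R_total = 0.44 K/W
Q = ΔT / R_total = 170 / 0.44

Q ≈ 386 W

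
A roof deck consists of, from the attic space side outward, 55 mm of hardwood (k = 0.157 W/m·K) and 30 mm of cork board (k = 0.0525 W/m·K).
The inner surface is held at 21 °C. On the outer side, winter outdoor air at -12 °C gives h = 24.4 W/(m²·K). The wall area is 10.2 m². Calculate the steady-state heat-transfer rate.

Q ≈ 350 W

Model the wall as resistances in series:
R_hardwood = L/(kA) = 0.055/(0.157×10.2) = 0.03434 K/W
R_cork board = L/(kA) = 0.03/(0.0525×10.2) = 0.05602 K/W
R_outer film = 1/(h_o·A) = 1/(24.4×10.2) = 0.004018 K/W
R_total = 0.09439 K/W
Q = ΔT / R_total = 33 / 0.09439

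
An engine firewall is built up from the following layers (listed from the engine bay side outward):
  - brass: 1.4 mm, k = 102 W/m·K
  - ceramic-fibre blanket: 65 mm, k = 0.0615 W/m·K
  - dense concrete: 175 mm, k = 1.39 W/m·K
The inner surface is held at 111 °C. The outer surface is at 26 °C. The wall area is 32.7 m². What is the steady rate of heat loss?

Q ≈ 2350 W

Thermal resistances in series:
R_brass = L/(kA) = 0.0014/(102×32.7) = 4.197×10^-7 K/W
R_ceramic-fibre blanket = L/(kA) = 0.065/(0.0615×32.7) = 0.03232 K/W
R_dense concrete = L/(kA) = 0.175/(1.39×32.7) = 0.00385 K/W
R_total = 0.03617 K/W
Q = ΔT / R_total = 85 / 0.03617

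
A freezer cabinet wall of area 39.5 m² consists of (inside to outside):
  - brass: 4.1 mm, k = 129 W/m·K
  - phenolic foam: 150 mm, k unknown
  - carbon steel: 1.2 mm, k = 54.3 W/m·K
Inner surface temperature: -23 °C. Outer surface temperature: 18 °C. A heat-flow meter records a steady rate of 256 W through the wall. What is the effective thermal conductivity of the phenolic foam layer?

k ≈ 0.0237 W/(m·K)

Treating each layer as a thermal resistance in series:
R_brass = L/(kA) = 0.0041/(129×39.5) = 8.046×10^-7 K/W
R_carbon steel = L/(kA) = 0.0012/(54.3×39.5) = 5.595×10^-7 K/W
Sum of known resistances R_other = 1.364×10^-6 K/W
Total R = ΔT/Q = 41/256 = 0.1602 K/W
R_phenolic foam = R_total − R_other = 0.1602 K/W
k = L/(R·A) = 0.15/(0.1602×39.5)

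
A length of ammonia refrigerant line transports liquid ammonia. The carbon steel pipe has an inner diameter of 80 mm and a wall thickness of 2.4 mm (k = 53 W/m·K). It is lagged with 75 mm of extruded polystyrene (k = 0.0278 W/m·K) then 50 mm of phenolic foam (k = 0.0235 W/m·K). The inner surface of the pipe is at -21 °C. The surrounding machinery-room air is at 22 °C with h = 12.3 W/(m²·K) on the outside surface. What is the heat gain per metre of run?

Per-layer cylindrical resistances, series-summed:
R_carbon steel pipe wall = ln(42.4/40)/(2π×53×1) = 1.75×10^-4 K/W
R_extruded polystyrene = ln(117.4/42.4)/(2π×0.0278×1) = 5.831 K/W
R_phenolic foam = ln(167.4/117.4)/(2π×0.0235×1) = 2.403 K/W
R_outer film = 1/(h_o·2πr_oL) = 1/(12.3×2π×0.1674×1) = 0.0773 K/W
R_total = 8.311 K/W
Q = ΔT/R_total = 43/8.311

q′ ≈ 5.17 W/m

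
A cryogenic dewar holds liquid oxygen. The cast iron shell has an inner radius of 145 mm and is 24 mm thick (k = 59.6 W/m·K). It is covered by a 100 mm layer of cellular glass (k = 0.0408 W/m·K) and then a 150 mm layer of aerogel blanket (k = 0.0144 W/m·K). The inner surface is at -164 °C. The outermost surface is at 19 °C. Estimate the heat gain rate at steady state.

Q ≈ 15.7 W

Each spherical layer contributes R = (1/r_i − 1/r_o)/(4πk):
R_cast iron shell = (1/0.145 − 1/0.169)/(4π×59.6) = 0.001308 K/W
R_cellular glass = (1/0.169 − 1/0.269)/(4π×0.0408) = 4.29 K/W
R_aerogel blanket = (1/0.269 − 1/0.419)/(4π×0.0144) = 7.354 K/W
R_total = 11.65 K/W
Q = ΔT/R_total = 183/11.65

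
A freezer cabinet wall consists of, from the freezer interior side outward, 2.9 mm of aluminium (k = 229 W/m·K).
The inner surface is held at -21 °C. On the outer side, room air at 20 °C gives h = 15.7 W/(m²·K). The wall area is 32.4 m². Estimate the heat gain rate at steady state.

Q ≈ 20900 W

Thermal resistances in series:
R_aluminium = L/(kA) = 0.0029/(229×32.4) = 3.909×10^-7 K/W
R_outer film = 1/(h_o·A) = 1/(15.7×32.4) = 0.001966 K/W
R_total = 0.001966 K/W
Q = ΔT / R_total = 41 / 0.001966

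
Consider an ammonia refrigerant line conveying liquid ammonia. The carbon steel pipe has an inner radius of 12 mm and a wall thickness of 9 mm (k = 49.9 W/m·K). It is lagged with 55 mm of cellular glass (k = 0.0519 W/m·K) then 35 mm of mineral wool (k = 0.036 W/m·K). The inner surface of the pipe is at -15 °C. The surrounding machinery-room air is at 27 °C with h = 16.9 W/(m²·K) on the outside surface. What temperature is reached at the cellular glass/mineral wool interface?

T ≈ 14 °C

Cylindrical conduction, so R = ln(r₂/r₁)/(2πkL) per layer, in series:
R_carbon steel pipe wall = ln(21/12)/(2π×49.9×1) = 0.001785 K/W
R_cellular glass = ln(76/21)/(2π×0.0519×1) = 3.944 K/W
R_mineral wool = ln(111/76)/(2π×0.036×1) = 1.675 K/W
R_outer film = 1/(h_o·2πr_oL) = 1/(16.9×2π×0.111×1) = 0.08484 K/W
R_total = 5.706 K/W
Q = ΔT/R_total = 42/5.706
Q = 7.36 W/m
T_interface = T_inner + Q·ΣR(inner→interface) = -15 + 7.36×3.946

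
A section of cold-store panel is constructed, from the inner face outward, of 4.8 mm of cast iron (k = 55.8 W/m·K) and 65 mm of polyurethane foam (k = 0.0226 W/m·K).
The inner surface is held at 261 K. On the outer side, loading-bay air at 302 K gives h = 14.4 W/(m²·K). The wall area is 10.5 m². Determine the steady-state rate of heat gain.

Treating each layer as a thermal resistance in series:
R_cast iron = L/(kA) = 0.0048/(55.8×10.5) = 8.193×10^-6 K/W
R_polyurethane foam = L/(kA) = 0.065/(0.0226×10.5) = 0.2739 K/W
R_outer film = 1/(h_o·A) = 1/(14.4×10.5) = 0.006614 K/W
R_total = 0.2805 K/W
Q = ΔT / R_total = 41 / 0.2805

Q ≈ 146 W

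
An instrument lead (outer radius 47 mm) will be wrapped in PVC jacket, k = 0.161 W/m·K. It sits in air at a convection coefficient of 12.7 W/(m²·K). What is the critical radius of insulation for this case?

r_cr ≈ 12.7 mm

For a cylinder r_cr = k/h = 0.161/12.7
r_cr = 12.7 mm; since the bare radius (47 mm) is above r_cr, any added insulation will reduce heat loss.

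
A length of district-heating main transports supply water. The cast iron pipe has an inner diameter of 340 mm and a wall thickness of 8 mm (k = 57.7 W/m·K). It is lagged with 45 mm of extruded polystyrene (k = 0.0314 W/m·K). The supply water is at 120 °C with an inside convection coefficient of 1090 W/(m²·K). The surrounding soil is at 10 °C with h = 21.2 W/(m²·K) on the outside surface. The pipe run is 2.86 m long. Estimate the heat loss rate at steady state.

Per-layer cylindrical resistances, series-summed:
R_inner film = 1/(h_i·2πr₁L) = 1/(1090×2π×0.17×2.86) = 3.003×10^-4 K/W
R_cast iron pipe wall = ln(178/170)/(2π×57.7×2.86) = 4.435×10^-5 K/W
R_extruded polystyrene = ln(223/178)/(2π×0.0314×2.86) = 0.3994 K/W
R_outer film = 1/(h_o·2πr_oL) = 1/(21.2×2π×0.223×2.86) = 0.01177 K/W
R_total = 0.4116 K/W
Q = ΔT/R_total = 110/0.4116

Q ≈ 267 W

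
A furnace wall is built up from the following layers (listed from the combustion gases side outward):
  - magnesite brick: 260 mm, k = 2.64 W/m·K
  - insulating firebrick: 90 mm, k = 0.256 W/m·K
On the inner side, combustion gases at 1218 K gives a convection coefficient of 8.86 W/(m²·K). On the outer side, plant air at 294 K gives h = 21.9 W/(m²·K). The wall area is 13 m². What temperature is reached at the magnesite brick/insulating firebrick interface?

Treating each layer as a thermal resistance in series:
R_inner film = 1/(h_i·A) = 1/(8.86×13) = 0.008682 K/W
R_magnesite brick = L/(kA) = 0.26/(2.64×13) = 0.007576 K/W
R_insulating firebrick = L/(kA) = 0.09/(0.256×13) = 0.02704 K/W
R_outer film = 1/(h_o·A) = 1/(21.9×13) = 0.003512 K/W
R_total = 0.04681 K/W;  Q = ΔT/R_total = 924/0.04681 = 19740 W
T_interface = T_inner − Q·ΣR(inner→interface) = 1218 − 19700×0.01626

T ≈ 897 K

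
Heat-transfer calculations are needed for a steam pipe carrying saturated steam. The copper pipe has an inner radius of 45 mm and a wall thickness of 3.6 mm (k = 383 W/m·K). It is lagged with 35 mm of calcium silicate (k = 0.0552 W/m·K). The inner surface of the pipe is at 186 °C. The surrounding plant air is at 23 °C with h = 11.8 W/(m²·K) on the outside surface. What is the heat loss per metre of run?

Treating each annulus and film as a series resistance:
R_copper pipe wall = ln(48.6/45)/(2π×383×1) = 3.198×10^-5 K/W
R_calcium silicate = ln(83.6/48.6)/(2π×0.0552×1) = 1.564 K/W
R_outer film = 1/(h_o·2πr_oL) = 1/(11.8×2π×0.0836×1) = 0.1613 K/W
R_total = 1.725 K/W
Q = ΔT/R_total = 163/1.725

q′ ≈ 94.5 W/m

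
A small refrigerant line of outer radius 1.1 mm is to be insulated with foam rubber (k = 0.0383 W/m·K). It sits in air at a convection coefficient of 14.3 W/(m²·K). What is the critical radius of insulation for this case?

r_cr ≈ 2.68 mm

For a cylinder r_cr = k/h = 0.0383/14.3
r_cr = 2.68 mm; since the bare radius (1.1 mm) is below r_cr, adding a thin layer of insulation will *increase* heat loss.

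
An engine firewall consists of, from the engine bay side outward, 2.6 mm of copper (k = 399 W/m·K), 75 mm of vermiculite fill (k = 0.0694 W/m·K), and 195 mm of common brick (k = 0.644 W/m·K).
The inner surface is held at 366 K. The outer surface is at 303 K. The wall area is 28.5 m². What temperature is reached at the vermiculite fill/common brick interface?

T ≈ 317 K

Model the wall as resistances in series:
R_copper = L/(kA) = 0.0026/(399×28.5) = 2.286×10^-7 K/W
R_vermiculite fill = L/(kA) = 0.075/(0.0694×28.5) = 0.03792 K/W
R_common brick = L/(kA) = 0.195/(0.644×28.5) = 0.01062 K/W
R_total = 0.04854 K/W;  Q = ΔT/R_total = 63/0.04854 = 1298 W
T_interface = T_inner − Q·ΣR(inner→interface) = 366 − 1300×0.03792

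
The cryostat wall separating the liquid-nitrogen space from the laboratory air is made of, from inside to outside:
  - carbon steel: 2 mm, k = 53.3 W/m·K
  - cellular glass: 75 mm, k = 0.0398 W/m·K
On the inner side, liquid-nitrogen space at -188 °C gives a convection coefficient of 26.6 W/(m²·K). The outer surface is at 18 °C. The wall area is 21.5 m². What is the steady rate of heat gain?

Model the wall as resistances in series:
R_inner film = 1/(h_i·A) = 1/(26.6×21.5) = 0.001749 K/W
R_carbon steel = L/(kA) = 0.002/(53.3×21.5) = 1.745×10^-6 K/W
R_cellular glass = L/(kA) = 0.075/(0.0398×21.5) = 0.08765 K/W
R_total = 0.0894 K/W
Q = ΔT / R_total = 206 / 0.0894

Q ≈ 2300 W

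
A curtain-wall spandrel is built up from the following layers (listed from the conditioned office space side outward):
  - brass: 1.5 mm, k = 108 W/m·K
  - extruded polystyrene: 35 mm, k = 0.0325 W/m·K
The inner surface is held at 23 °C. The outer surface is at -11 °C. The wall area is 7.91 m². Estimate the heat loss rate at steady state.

Q ≈ 250 W

Thermal resistances in series:
R_brass = L/(kA) = 0.0015/(108×7.91) = 1.756×10^-6 K/W
R_extruded polystyrene = L/(kA) = 0.035/(0.0325×7.91) = 0.1361 K/W
R_total = 0.1361 K/W
Q = ΔT / R_total = 34 / 0.1361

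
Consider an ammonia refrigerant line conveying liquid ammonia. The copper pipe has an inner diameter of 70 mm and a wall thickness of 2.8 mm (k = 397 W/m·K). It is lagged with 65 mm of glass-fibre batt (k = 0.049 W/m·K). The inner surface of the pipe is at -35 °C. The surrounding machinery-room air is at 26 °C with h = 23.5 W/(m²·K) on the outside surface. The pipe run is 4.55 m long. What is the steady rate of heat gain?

Q ≈ 83.7 W

Per-layer cylindrical resistances, series-summed:
R_copper pipe wall = ln(37.8/35)/(2π×397×4.55) = 6.781×10^-6 K/W
R_glass-fibre batt = ln(102.8/37.8)/(2π×0.049×4.55) = 0.7142 K/W
R_outer film = 1/(h_o·2πr_oL) = 1/(23.5×2π×0.1028×4.55) = 0.01448 K/W
R_total = 0.7287 K/W
Q = ΔT/R_total = 61/0.7287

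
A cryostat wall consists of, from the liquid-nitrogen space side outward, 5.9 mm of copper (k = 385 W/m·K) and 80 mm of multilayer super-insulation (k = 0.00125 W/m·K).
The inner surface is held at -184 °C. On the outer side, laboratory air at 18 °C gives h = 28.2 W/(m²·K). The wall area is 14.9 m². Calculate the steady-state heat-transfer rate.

Series thermal resistances:
R_copper = L/(kA) = 0.0059/(385×14.9) = 1.029×10^-6 K/W
R_multilayer super-insulation = L/(kA) = 0.08/(0.00125×14.9) = 4.295 K/W
R_outer film = 1/(h_o·A) = 1/(28.2×14.9) = 0.00238 K/W
R_total = 4.298 K/W
Q = ΔT / R_total = 202 / 4.298

Q ≈ 47 W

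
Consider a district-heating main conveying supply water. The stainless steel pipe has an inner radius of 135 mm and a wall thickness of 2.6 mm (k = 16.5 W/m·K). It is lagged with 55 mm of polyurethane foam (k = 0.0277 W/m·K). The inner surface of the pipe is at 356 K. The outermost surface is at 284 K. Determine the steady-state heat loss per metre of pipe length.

Radial resistances (cylindrical: R_cond = ln(r_o/r_i)/(2πkL), R_conv = 1/(h·2πrL)):
R_stainless steel pipe wall = ln(137.6/135)/(2π×16.5×1) = 1.84×10^-4 K/W
R_polyurethane foam = ln(192.6/137.6)/(2π×0.0277×1) = 1.932 K/W
R_total = 1.932 K/W
Q = ΔT/R_total = 72/1.932

q′ ≈ 37.3 W/m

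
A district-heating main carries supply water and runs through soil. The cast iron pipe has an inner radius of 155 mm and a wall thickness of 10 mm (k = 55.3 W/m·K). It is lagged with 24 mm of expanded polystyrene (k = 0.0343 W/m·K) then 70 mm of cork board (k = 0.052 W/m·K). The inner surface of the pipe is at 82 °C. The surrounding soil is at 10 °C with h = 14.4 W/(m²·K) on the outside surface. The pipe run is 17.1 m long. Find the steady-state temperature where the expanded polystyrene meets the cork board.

T ≈ 54.3 °C

Radial resistances (cylindrical: R_cond = ln(r_o/r_i)/(2πkL), R_conv = 1/(h·2πrL)):
R_cast iron pipe wall = ln(165/155)/(2π×55.3×17.1) = 1.052×10^-5 K/W
R_expanded polystyrene = ln(189/165)/(2π×0.0343×17.1) = 0.03685 K/W
R_cork board = ln(259/189)/(2π×0.052×17.1) = 0.0564 K/W
R_outer film = 1/(h_o·2πr_oL) = 1/(14.4×2π×0.259×17.1) = 0.002496 K/W
R_total = 0.09575 K/W
Q = ΔT/R_total = 72/0.09575
Q = 752 W
T_interface = T_inner − Q·ΣR(inner→interface) = 82 − 752×0.03686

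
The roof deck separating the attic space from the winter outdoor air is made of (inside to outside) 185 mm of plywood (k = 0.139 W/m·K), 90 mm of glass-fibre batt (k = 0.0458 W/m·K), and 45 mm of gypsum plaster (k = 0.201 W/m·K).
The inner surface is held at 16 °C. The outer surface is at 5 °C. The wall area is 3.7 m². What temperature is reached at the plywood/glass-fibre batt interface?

Model the wall as resistances in series:
R_plywood = L/(kA) = 0.185/(0.139×3.7) = 0.3597 K/W
R_glass-fibre batt = L/(kA) = 0.09/(0.0458×3.7) = 0.5311 K/W
R_gypsum plaster = L/(kA) = 0.045/(0.201×3.7) = 0.06051 K/W
R_total = 0.9513 K/W;  Q = ΔT/R_total = 11/0.9513 = 11.56 W
T_interface = T_inner − Q·ΣR(inner→interface) = 16 − 11.6×0.3597

T ≈ 11.8 °C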